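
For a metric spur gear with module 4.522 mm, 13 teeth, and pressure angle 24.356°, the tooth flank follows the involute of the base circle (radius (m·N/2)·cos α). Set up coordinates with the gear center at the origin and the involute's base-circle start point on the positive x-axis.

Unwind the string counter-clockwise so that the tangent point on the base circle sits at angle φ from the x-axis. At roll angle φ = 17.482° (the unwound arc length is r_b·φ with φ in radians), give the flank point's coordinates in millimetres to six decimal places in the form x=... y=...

x=27.994616 y=0.251188

pitch radius r_p = m·N/2 = 4.522·13/2 = 29.393000
base radius r_b = r_p·cos α = 29.393000·cos 24.356° = 26.777042
roll angle φ = 17.482° = 0.30511846 rad
x = r_b·(cos φ + φ·sin φ) = 26.777042·(0.95381137 + 0.30511846·0.30040617) = 27.994616
y = r_b·(sin φ − φ·cos φ) = 26.777042·(0.30040617 − 0.30511846·0.95381137) = 0.251188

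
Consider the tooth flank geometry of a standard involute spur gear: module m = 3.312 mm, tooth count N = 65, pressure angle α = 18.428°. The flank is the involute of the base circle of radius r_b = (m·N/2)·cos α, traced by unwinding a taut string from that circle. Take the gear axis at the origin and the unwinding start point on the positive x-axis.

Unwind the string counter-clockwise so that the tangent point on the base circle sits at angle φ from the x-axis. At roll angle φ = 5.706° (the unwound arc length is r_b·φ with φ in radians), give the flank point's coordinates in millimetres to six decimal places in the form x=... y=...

x=102.625551 y=0.033588

pitch radius r_p = m·N/2 = 3.312·65/2 = 107.640000
base radius r_b = r_p·cos α = 107.640000·cos 18.428° = 102.120398
roll angle φ = 5.706° = 0.09958849 rad
x = r_b·(cos φ + φ·sin φ) = 102.120398·(0.99504516 + 0.09958849·0.09942395) = 102.625551
y = r_b·(sin φ − φ·cos φ) = 102.120398·(0.09942395 − 0.09958849·0.99504516) = 0.033588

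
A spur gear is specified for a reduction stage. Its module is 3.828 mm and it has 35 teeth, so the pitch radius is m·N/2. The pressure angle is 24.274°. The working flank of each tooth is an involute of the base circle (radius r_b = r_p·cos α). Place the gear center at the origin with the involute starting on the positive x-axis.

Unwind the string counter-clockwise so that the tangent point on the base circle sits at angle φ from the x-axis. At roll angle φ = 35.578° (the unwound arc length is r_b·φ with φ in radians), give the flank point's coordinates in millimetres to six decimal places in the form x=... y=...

x=71.729868 y=4.688414

pitch radius r_p = m·N/2 = 3.828·35/2 = 66.990000
base radius r_b = r_p·cos α = 66.990000·cos 24.274° = 61.067409
roll angle φ = 35.578° = 0.62095324 rad
x = r_b·(cos φ + φ·sin φ) = 61.067409·(0.81332422 + 0.62095324·0.58181072) = 71.729868
y = r_b·(sin φ − φ·cos φ) = 61.067409·(0.58181072 − 0.62095324·0.81332422) = 4.688414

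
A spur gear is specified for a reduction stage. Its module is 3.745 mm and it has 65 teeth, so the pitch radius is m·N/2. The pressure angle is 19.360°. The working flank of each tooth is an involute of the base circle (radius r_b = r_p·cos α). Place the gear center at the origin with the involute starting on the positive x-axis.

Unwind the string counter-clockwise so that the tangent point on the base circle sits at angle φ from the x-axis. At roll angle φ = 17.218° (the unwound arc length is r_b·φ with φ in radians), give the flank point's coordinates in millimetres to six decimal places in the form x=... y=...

x=119.898680 y=1.029409

pitch radius r_p = m·N/2 = 3.745·65/2 = 121.712500
base radius r_b = r_p·cos α = 121.712500·cos 19.360° = 114.830184
roll angle φ = 17.218° = 0.30051079 rad
x = r_b·(cos φ + φ·sin φ) = 114.830184·(0.95518542 + 0.30051079·0.29600814) = 119.898680
y = r_b·(sin φ − φ·cos φ) = 114.830184·(0.29600814 − 0.30051079·0.95518542) = 1.029409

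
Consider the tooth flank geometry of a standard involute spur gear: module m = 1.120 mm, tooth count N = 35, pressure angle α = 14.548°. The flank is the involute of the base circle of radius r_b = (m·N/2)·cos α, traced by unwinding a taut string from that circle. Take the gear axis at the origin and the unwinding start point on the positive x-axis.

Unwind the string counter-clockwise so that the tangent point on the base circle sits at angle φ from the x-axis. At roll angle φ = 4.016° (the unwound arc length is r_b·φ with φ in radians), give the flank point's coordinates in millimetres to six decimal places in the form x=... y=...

x=19.018122 y=0.002177

pitch radius r_p = m·N/2 = 1.120·35/2 = 19.600000
base radius r_b = r_p·cos α = 19.600000·cos 14.548° = 18.971576
roll angle φ = 4.016° = 0.07009242 rad
x = r_b·(cos φ + φ·sin φ) = 18.971576·(0.99754453 + 0.07009242·0.07003504) = 19.018122
y = r_b·(sin φ − φ·cos φ) = 18.971576·(0.07003504 − 0.07009242·0.99754453) = 0.002177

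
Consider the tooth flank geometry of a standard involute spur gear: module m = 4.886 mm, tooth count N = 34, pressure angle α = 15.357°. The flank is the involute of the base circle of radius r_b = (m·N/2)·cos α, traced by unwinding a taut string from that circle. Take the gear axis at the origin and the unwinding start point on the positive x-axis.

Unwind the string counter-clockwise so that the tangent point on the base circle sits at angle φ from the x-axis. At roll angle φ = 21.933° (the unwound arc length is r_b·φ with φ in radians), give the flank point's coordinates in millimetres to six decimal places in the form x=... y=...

x=85.751553 y=1.475841

pitch radius r_p = m·N/2 = 4.886·34/2 = 83.062000
base radius r_b = r_p·cos α = 83.062000·cos 15.357° = 80.096224
roll angle φ = 21.933° = 0.38280306 rad
x = r_b·(cos φ + φ·sin φ) = 80.096224·(0.92762127 + 0.38280306·0.37352212) = 85.751553
y = r_b·(sin φ − φ·cos φ) = 80.096224·(0.37352212 − 0.38280306·0.92762127) = 1.475841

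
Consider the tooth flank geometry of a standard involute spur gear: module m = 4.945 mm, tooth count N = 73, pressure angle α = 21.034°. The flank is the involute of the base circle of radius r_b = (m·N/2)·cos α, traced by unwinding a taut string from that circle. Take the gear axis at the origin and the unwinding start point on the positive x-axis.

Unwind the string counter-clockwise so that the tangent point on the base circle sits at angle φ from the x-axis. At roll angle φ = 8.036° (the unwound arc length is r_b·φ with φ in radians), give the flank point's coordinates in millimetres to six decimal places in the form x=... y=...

pitch radius r_p = m·N/2 = 4.945·73/2 = 180.492500
base radius r_b = r_p·cos α = 180.492500·cos 21.034° = 168.465852
roll angle φ = 8.036° = 0.14025466 rad
x = r_b·(cos φ + φ·sin φ) = 168.465852·(0.99018043 + 0.14025466·0.13979528) = 170.114689
y = r_b·(sin φ − φ·cos φ) = 168.465852·(0.13979528 − 0.14025466·0.99018043) = 0.154628

x=170.114689 y=0.154628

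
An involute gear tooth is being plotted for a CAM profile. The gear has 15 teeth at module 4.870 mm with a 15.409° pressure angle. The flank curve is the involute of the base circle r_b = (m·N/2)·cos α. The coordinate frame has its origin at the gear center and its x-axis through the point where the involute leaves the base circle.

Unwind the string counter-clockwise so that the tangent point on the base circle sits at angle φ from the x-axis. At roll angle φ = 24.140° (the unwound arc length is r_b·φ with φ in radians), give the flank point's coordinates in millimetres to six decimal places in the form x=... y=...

pitch radius r_p = m·N/2 = 4.870·15/2 = 36.525000
base radius r_b = r_p·cos α = 36.525000·cos 15.409° = 35.212061
roll angle φ = 24.140° = 0.42132248 rad
x = r_b·(cos φ + φ·sin φ) = 35.212061·(0.91254889 + 0.42132248·0.40896764) = 38.200020
y = r_b·(sin φ − φ·cos φ) = 35.212061·(0.40896764 − 0.42132248·0.91254889) = 0.862353

x=38.200020 y=0.862353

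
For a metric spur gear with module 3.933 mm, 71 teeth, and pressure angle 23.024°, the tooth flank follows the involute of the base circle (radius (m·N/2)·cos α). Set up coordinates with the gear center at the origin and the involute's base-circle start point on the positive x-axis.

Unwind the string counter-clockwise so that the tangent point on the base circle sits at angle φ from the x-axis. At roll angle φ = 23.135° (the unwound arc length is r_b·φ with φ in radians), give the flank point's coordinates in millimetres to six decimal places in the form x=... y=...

pitch radius r_p = m·N/2 = 3.933·71/2 = 139.621500
base radius r_b = r_p·cos α = 139.621500·cos 23.024° = 128.499405
roll angle φ = 23.135° = 0.40378192 rad
x = r_b·(cos φ + φ·sin φ) = 128.499405·(0.91958166 + 0.40378192·0.39289893) = 138.551547
y = r_b·(sin φ − φ·cos φ) = 128.499405·(0.39289893 − 0.40378192·0.91958166) = 2.774107

x=138.551547 y=2.774107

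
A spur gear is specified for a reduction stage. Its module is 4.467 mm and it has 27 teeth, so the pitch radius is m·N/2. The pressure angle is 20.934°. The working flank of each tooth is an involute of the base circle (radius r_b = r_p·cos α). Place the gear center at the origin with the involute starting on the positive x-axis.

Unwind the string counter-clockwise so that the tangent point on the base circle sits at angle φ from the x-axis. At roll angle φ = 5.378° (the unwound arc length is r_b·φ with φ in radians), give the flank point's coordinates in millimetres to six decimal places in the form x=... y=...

pitch radius r_p = m·N/2 = 4.467·27/2 = 60.304500
base radius r_b = r_p·cos α = 60.304500·cos 20.934° = 56.323958
roll angle φ = 5.378° = 0.09386381 rad
x = r_b·(cos φ + φ·sin φ) = 56.323958·(0.99559803 + 0.09386381·0.09372604) = 56.571530
y = r_b·(sin φ − φ·cos φ) = 56.323958·(0.09372604 − 0.09386381·0.99559803) = 0.015513

x=56.571530 y=0.015513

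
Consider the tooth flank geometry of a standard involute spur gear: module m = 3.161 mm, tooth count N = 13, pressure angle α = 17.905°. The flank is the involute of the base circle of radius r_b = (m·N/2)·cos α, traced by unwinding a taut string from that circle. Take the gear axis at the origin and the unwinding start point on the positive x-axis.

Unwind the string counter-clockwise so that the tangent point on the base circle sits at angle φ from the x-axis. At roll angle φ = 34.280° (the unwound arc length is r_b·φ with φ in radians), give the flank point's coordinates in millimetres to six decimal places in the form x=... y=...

x=22.743721 y=1.346432

pitch radius r_p = m·N/2 = 3.161·13/2 = 20.546500
base radius r_b = r_p·cos α = 20.546500·cos 17.905° = 19.551383
roll angle φ = 34.280° = 0.59829887 rad
x = r_b·(cos φ + φ·sin φ) = 19.551383·(0.82629495 + 0.59829887·0.56323765) = 22.743721
y = r_b·(sin φ − φ·cos φ) = 19.551383·(0.56323765 − 0.59829887·0.82629495) = 1.346432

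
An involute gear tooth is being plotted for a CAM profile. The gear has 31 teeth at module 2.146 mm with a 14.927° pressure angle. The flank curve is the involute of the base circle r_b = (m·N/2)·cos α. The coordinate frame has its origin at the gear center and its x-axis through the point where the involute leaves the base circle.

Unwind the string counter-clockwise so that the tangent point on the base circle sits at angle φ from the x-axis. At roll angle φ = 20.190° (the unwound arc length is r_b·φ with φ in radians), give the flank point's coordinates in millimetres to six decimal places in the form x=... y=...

pitch radius r_p = m·N/2 = 2.146·31/2 = 33.263000
base radius r_b = r_p·cos α = 33.263000·cos 14.927° = 32.140533
roll angle φ = 20.190° = 0.35238198 rad
x = r_b·(cos φ + φ·sin φ) = 32.140533·(0.93855327 + 0.35238198·0.34513440) = 34.074507
y = r_b·(sin φ − φ·cos φ) = 32.140533·(0.34513440 − 0.35238198·0.93855327) = 0.462989

x=34.074507 y=0.462989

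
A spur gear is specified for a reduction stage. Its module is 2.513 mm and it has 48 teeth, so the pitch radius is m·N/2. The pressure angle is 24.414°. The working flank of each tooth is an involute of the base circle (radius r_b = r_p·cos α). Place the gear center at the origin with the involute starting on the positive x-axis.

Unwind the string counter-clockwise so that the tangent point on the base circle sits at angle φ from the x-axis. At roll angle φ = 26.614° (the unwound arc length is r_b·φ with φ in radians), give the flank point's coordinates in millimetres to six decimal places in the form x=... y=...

x=60.528015 y=1.795415

pitch radius r_p = m·N/2 = 2.513·48/2 = 60.312000
base radius r_b = r_p·cos α = 60.312000·cos 24.414° = 54.919063
roll angle φ = 26.614° = 0.46450193 rad
x = r_b·(cos φ + φ·sin φ) = 54.919063·(0.89404480 + 0.46450193·0.44797756) = 60.528015
y = r_b·(sin φ − φ·cos φ) = 54.919063·(0.44797756 − 0.46450193·0.89404480) = 1.795415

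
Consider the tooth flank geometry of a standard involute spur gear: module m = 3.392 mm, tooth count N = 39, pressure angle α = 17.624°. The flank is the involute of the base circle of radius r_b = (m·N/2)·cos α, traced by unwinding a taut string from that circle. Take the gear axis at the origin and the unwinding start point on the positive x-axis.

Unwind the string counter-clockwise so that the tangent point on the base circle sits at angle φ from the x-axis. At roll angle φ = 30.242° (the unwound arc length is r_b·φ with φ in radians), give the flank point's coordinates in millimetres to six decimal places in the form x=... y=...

x=71.218540 y=3.004741

pitch radius r_p = m·N/2 = 3.392·39/2 = 66.144000
base radius r_b = r_p·cos α = 66.144000·cos 17.624° = 63.039460
roll angle φ = 30.242° = 0.52782247 rad
x = r_b·(cos φ + φ·sin φ) = 63.039460·(0.86390584 + 0.52782247·0.50365336) = 71.218540
y = r_b·(sin φ − φ·cos φ) = 63.039460·(0.50365336 − 0.52782247·0.86390584) = 3.004741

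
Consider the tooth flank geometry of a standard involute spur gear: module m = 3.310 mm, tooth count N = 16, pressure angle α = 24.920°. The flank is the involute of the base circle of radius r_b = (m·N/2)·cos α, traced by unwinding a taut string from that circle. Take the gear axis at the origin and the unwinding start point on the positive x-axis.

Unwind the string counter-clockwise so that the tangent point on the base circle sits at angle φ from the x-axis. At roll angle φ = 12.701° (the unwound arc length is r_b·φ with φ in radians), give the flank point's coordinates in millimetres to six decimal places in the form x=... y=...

x=24.597437 y=0.086769

pitch radius r_p = m·N/2 = 3.310·16/2 = 26.480000
base radius r_b = r_p·cos α = 26.480000·cos 24.920° = 24.014632
roll angle φ = 12.701° = 0.22167427 rad
x = r_b·(cos φ + φ·sin φ) = 24.014632·(0.97553071 + 0.22167427·0.21986323) = 24.597437
y = r_b·(sin φ − φ·cos φ) = 24.014632·(0.21986323 − 0.22167427·0.97553071) = 0.086769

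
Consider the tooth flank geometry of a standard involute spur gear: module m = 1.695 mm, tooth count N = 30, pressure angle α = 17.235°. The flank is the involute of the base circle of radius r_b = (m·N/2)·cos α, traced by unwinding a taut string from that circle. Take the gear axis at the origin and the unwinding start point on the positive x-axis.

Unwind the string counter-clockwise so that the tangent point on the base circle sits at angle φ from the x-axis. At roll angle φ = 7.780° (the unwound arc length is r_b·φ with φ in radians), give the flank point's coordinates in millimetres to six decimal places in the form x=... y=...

pitch radius r_p = m·N/2 = 1.695·30/2 = 25.425000
base radius r_b = r_p·cos α = 25.425000·cos 17.235° = 24.283355
roll angle φ = 7.780° = 0.13578662 rad
x = r_b·(cos φ + φ·sin φ) = 24.283355·(0.99079515 + 0.13578662·0.13536973) = 24.506193
y = r_b·(sin φ − φ·cos φ) = 24.283355·(0.13536973 − 0.13578662·0.99079515) = 0.020228

x=24.506193 y=0.020228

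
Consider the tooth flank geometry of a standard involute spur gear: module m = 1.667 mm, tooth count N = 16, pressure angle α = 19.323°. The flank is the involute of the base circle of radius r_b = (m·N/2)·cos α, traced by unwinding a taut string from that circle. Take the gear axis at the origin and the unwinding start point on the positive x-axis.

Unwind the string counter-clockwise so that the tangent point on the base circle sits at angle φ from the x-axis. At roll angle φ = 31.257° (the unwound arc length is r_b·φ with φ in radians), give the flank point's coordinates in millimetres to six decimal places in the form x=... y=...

pitch radius r_p = m·N/2 = 1.667·16/2 = 13.336000
base radius r_b = r_p·cos α = 13.336000·cos 19.323° = 12.584759
roll angle φ = 31.257° = 0.54553756 rad
x = r_b·(cos φ + φ·sin φ) = 12.584759·(0.85484848 + 0.54553756·0.51887770) = 14.320396
y = r_b·(sin φ − φ·cos φ) = 12.584759·(0.51887770 − 0.54553756·0.85484848) = 0.661024

x=14.320396 y=0.661024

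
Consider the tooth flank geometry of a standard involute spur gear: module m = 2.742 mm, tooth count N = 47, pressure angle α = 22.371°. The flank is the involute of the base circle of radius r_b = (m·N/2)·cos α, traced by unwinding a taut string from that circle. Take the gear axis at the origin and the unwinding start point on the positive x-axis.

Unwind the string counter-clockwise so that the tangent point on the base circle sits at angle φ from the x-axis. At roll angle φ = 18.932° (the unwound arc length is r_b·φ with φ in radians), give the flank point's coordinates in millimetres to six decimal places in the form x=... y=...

pitch radius r_p = m·N/2 = 2.742·47/2 = 64.437000
base radius r_b = r_p·cos α = 64.437000·cos 22.371° = 59.587394
roll angle φ = 18.932° = 0.33042573 rad
x = r_b·(cos φ + φ·sin φ) = 59.587394·(0.94590430 + 0.33042573·0.32444576) = 62.752052
y = r_b·(sin φ − φ·cos φ) = 59.587394·(0.32444576 − 0.33042573·0.94590430) = 0.708770

x=62.752052 y=0.708770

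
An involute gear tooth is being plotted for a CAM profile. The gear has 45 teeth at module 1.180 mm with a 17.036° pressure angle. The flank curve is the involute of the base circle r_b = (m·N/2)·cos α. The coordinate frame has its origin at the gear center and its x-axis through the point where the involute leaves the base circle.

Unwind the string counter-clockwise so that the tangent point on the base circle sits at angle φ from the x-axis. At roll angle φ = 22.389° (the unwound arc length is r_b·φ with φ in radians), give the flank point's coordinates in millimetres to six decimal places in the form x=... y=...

pitch radius r_p = m·N/2 = 1.180·45/2 = 26.550000
base radius r_b = r_p·cos α = 26.550000·cos 17.036° = 25.385009
roll angle φ = 22.389° = 0.39076177 rad
x = r_b·(cos φ + φ·sin φ) = 25.385009·(0.92461918 + 0.39076177·0.38089287) = 27.249729
y = r_b·(sin φ − φ·cos φ) = 25.385009·(0.38089287 − 0.39076177·0.92461918) = 0.497217

x=27.249729 y=0.497217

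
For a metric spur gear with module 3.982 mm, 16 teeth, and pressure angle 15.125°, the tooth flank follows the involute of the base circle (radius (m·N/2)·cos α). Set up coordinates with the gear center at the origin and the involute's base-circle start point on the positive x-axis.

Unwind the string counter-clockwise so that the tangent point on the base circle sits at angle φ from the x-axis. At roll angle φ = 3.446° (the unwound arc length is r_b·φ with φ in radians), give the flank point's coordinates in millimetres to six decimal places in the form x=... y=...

x=30.808043 y=0.002229

pitch radius r_p = m·N/2 = 3.982·16/2 = 31.856000
base radius r_b = r_p·cos α = 31.856000·cos 15.125° = 30.752472
roll angle φ = 3.446° = 0.06014405 rad
x = r_b·(cos φ + φ·sin φ) = 30.752472·(0.99819189 + 0.06014405·0.06010779) = 30.808043
y = r_b·(sin φ − φ·cos φ) = 30.752472·(0.06010779 − 0.06014405·0.99819189) = 0.002229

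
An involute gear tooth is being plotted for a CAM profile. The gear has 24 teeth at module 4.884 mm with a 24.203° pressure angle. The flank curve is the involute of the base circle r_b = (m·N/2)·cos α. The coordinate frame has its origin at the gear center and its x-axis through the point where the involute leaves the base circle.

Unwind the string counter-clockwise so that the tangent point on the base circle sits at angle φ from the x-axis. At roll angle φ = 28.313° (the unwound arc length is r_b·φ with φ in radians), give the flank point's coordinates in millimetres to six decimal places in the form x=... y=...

x=59.589935 y=2.098094

pitch radius r_p = m·N/2 = 4.884·24/2 = 58.608000
base radius r_b = r_p·cos α = 58.608000·cos 24.203° = 53.456278
roll angle φ = 28.313° = 0.49415507 rad
x = r_b·(cos φ + φ·sin φ) = 53.456278·(0.88036976 + 0.49415507·0.47428797) = 59.589935
y = r_b·(sin φ − φ·cos φ) = 53.456278·(0.47428797 − 0.49415507·0.88036976) = 2.098094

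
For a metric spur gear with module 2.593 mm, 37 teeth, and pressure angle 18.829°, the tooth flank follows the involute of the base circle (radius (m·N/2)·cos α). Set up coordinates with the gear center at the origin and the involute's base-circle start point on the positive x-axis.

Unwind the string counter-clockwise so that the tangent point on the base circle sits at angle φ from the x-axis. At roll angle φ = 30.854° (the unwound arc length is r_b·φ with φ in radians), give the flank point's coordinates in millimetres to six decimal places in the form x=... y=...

pitch radius r_p = m·N/2 = 2.593·37/2 = 47.970500
base radius r_b = r_p·cos α = 47.970500·cos 18.829° = 45.403408
roll angle φ = 30.854° = 0.53850389 rad
x = r_b·(cos φ + φ·sin φ) = 45.403408·(0.85847693 + 0.53850389·0.51285219) = 51.516969
y = r_b·(sin φ − φ·cos φ) = 45.403408·(0.51285219 − 0.53850389·0.85847693) = 2.295552

x=51.516969 y=2.295552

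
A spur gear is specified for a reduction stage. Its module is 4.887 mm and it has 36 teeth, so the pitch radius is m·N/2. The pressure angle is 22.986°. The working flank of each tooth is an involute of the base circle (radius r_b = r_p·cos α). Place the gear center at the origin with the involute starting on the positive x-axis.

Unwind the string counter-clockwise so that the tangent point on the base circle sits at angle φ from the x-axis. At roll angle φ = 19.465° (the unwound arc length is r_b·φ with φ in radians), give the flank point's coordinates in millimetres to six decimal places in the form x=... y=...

pitch radius r_p = m·N/2 = 4.887·36/2 = 87.966000
base radius r_b = r_p·cos α = 87.966000·cos 22.986° = 80.981526
roll angle φ = 19.465° = 0.33972834 rad
x = r_b·(cos φ + φ·sin φ) = 80.981526·(0.94284523 + 0.33972834·0.33323097) = 85.520802
y = r_b·(sin φ − φ·cos φ) = 80.981526·(0.33323097 − 0.33972834·0.94284523) = 1.046259

x=85.520802 y=1.046259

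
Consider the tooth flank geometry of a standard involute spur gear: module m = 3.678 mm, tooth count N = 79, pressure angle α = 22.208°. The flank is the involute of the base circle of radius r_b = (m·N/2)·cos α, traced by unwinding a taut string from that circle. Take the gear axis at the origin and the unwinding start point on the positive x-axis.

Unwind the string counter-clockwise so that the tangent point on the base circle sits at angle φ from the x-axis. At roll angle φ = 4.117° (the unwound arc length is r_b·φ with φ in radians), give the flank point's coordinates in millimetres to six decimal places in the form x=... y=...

x=134.850523 y=0.016625

pitch radius r_p = m·N/2 = 3.678·79/2 = 145.281000
base radius r_b = r_p·cos α = 145.281000·cos 22.208° = 134.503739
roll angle φ = 4.117° = 0.07185521 rad
x = r_b·(cos φ + φ·sin φ) = 134.503739·(0.99741953 + 0.07185521·0.07179339) = 134.850523
y = r_b·(sin φ − φ·cos φ) = 134.503739·(0.07179339 − 0.07185521·0.99741953) = 0.016625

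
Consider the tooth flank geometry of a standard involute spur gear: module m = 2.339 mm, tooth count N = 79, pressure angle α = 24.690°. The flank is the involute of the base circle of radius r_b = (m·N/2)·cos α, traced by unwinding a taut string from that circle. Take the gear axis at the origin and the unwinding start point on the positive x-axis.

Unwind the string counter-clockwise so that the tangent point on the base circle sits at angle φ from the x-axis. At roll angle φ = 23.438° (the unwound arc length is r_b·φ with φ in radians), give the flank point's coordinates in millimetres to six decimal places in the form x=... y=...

x=90.676707 y=1.883556

pitch radius r_p = m·N/2 = 2.339·79/2 = 92.390500
base radius r_b = r_p·cos α = 92.390500·cos 24.690° = 83.944262
roll angle φ = 23.438° = 0.40907027 rad
x = r_b·(cos φ + φ·sin φ) = 83.944262·(0.91749103 + 0.40907027·0.39775648) = 90.676707
y = r_b·(sin φ − φ·cos φ) = 83.944262·(0.39775648 − 0.40907027·0.91749103) = 1.883556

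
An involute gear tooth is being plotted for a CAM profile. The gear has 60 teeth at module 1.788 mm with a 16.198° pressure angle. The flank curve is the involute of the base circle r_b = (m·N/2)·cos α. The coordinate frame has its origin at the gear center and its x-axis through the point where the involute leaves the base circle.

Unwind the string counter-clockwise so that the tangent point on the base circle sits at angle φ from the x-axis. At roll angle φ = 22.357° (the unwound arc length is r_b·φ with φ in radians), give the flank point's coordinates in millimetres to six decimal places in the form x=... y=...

pitch radius r_p = m·N/2 = 1.788·60/2 = 53.640000
base radius r_b = r_p·cos α = 53.640000·cos 16.198° = 51.510676
roll angle φ = 22.357° = 0.39020326 rad
x = r_b·(cos φ + φ·sin φ) = 51.510676·(0.92483176 + 0.39020326·0.38037641) = 55.284135
y = r_b·(sin φ − φ·cos φ) = 51.510676·(0.38037641 − 0.39020326·0.92483176) = 1.004666

x=55.284135 y=1.004666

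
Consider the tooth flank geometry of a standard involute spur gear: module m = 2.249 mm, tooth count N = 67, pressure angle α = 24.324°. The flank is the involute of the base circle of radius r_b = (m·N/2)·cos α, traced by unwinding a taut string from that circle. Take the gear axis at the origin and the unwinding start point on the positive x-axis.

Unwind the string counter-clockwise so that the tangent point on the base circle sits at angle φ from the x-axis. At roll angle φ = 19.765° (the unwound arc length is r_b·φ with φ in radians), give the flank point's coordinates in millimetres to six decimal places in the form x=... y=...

x=72.617668 y=0.928297

pitch radius r_p = m·N/2 = 2.249·67/2 = 75.341500
base radius r_b = r_p·cos α = 75.341500·cos 24.324° = 68.653497
roll angle φ = 19.765° = 0.34496433 rad
x = r_b·(cos φ + φ·sin φ) = 68.653497·(0.94108752 + 0.34496433·0.33816311) = 72.617668
y = r_b·(sin φ − φ·cos φ) = 68.653497·(0.33816311 − 0.34496433·0.94108752) = 0.928297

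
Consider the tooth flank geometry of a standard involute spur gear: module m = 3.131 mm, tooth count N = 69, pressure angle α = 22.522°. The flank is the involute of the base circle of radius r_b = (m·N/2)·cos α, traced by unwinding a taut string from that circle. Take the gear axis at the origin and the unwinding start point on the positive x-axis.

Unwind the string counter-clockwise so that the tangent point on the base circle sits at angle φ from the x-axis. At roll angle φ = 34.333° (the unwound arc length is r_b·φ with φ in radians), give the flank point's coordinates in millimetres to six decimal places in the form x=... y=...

x=116.118979 y=6.902708

pitch radius r_p = m·N/2 = 3.131·69/2 = 108.019500
base radius r_b = r_p·cos α = 108.019500·cos 22.522° = 99.781125
roll angle φ = 34.333° = 0.59922389 rad
x = r_b·(cos φ + φ·sin φ) = 99.781125·(0.82577359 + 0.59922389·0.56400175) = 116.118979
y = r_b·(sin φ − φ·cos φ) = 99.781125·(0.56400175 − 0.59922389·0.82577359) = 6.902708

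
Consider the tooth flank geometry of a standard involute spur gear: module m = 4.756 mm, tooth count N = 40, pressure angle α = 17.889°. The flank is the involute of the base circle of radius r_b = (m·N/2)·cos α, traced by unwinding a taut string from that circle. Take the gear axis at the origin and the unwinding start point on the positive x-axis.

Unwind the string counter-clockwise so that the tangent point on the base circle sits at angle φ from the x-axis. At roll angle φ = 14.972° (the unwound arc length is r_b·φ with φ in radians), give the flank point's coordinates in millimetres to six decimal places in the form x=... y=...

x=93.559257 y=0.534728

pitch radius r_p = m·N/2 = 4.756·40/2 = 95.120000
base radius r_b = r_p·cos α = 95.120000·cos 17.889° = 90.521271
roll angle φ = 14.972° = 0.26131070 rad
x = r_b·(cos φ + φ·sin φ) = 90.521271·(0.96605219 + 0.26131070·0.25834697) = 93.559257
y = r_b·(sin φ − φ·cos φ) = 90.521271·(0.25834697 − 0.26131070·0.96605219) = 0.534728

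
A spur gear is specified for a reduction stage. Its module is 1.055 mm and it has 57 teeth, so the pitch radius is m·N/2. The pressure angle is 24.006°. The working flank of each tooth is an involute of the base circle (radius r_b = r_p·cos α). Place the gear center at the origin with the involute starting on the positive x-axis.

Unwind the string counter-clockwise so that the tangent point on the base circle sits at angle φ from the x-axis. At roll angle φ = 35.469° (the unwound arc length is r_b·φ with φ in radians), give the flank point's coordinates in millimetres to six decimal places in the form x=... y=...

x=32.236115 y=2.089919

pitch radius r_p = m·N/2 = 1.055·57/2 = 30.067500
base radius r_b = r_p·cos α = 30.067500·cos 24.006° = 27.466747
roll angle φ = 35.469° = 0.61905083 rad
x = r_b·(cos φ + φ·sin φ) = 27.466747·(0.81442959 + 0.61905083·0.58026239) = 32.236115
y = r_b·(sin φ − φ·cos φ) = 27.466747·(0.58026239 − 0.61905083·0.81442959) = 2.089919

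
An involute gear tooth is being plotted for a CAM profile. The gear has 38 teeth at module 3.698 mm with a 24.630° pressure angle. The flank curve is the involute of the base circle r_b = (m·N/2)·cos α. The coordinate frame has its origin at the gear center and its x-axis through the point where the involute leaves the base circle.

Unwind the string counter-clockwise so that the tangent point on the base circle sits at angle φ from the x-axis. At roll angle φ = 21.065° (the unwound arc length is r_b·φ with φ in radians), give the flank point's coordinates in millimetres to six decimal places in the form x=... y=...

x=68.041237 y=1.043774

pitch radius r_p = m·N/2 = 3.698·38/2 = 70.262000
base radius r_b = r_p·cos α = 70.262000·cos 24.630° = 63.869424
roll angle φ = 21.065° = 0.36765361 rad
x = r_b·(cos φ + φ·sin φ) = 63.869424·(0.93317327 + 0.36765361·0.35942683) = 68.041237
y = r_b·(sin φ − φ·cos φ) = 63.869424·(0.35942683 − 0.36765361·0.93317327) = 1.043774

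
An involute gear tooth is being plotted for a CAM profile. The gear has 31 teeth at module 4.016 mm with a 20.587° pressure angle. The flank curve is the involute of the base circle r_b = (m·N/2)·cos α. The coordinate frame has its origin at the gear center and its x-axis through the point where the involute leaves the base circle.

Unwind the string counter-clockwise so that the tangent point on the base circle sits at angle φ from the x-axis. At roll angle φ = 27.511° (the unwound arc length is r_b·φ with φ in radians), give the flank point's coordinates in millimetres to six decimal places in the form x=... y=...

x=64.607988 y=2.101116

pitch radius r_p = m·N/2 = 4.016·31/2 = 62.248000
base radius r_b = r_p·cos α = 62.248000·cos 20.587° = 58.272802
roll angle φ = 27.511° = 0.48015753 rad
x = r_b·(cos φ + φ·sin φ) = 58.272802·(0.88692217 + 0.48015753·0.46191890) = 64.607988
y = r_b·(sin φ − φ·cos φ) = 58.272802·(0.46191890 − 0.48015753·0.88692217) = 2.101116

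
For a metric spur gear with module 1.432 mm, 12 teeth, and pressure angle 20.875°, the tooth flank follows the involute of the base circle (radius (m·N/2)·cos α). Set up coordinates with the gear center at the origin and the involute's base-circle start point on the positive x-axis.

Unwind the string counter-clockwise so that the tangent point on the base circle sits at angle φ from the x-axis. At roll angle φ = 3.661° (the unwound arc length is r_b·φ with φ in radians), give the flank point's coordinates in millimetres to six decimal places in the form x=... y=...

pitch radius r_p = m·N/2 = 1.432·12/2 = 8.592000
base radius r_b = r_p·cos α = 8.592000·cos 20.875° = 8.028021
roll angle φ = 3.661° = 0.06389650 rad
x = r_b·(cos φ + φ·sin φ) = 8.028021·(0.99795931 + 0.06389650·0.06385303) = 8.044393
y = r_b·(sin φ − φ·cos φ) = 8.028021·(0.06385303 − 0.06389650·0.99795931) = 0.000698

x=8.044393 y=0.000698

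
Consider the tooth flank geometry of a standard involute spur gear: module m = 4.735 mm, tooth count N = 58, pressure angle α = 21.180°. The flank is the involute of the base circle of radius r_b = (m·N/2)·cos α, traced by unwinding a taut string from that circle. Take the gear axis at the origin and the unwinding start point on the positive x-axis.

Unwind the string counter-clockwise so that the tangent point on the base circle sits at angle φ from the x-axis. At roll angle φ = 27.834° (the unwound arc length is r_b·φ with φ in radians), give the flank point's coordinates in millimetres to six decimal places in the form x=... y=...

x=142.268037 y=4.778562

pitch radius r_p = m·N/2 = 4.735·58/2 = 137.315000
base radius r_b = r_p·cos α = 137.315000·cos 21.180° = 128.039368
roll angle φ = 27.834° = 0.48579494 rad
x = r_b·(cos φ + φ·sin φ) = 128.039368·(0.88430406 + 0.48579494·0.46691148) = 142.268037
y = r_b·(sin φ − φ·cos φ) = 128.039368·(0.46691148 − 0.48579494·0.88430406) = 4.778562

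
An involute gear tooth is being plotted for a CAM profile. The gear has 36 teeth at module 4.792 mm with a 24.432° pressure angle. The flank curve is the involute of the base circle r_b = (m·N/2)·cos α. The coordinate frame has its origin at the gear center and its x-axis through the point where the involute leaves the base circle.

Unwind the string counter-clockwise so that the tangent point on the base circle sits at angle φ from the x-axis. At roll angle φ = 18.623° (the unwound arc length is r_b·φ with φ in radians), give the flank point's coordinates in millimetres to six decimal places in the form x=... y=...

pitch radius r_p = m·N/2 = 4.792·36/2 = 86.256000
base radius r_b = r_p·cos α = 86.256000·cos 24.432° = 78.532017
roll angle φ = 18.623° = 0.32503267 rad
x = r_b·(cos φ + φ·sin φ) = 78.532017·(0.94764030 + 0.32503267·0.31933974) = 82.571401
y = r_b·(sin φ − φ·cos φ) = 78.532017·(0.31933974 − 0.32503267·0.94764030) = 0.889429

x=82.571401 y=0.889429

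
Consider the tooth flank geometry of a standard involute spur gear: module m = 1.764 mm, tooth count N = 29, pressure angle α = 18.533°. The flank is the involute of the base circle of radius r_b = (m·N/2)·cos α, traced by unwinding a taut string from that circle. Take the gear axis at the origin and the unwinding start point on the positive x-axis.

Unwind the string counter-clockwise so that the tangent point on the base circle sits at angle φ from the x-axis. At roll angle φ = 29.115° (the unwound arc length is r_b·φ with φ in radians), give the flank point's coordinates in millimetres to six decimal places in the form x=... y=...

pitch radius r_p = m·N/2 = 1.764·29/2 = 25.578000
base radius r_b = r_p·cos α = 25.578000·cos 18.533° = 24.251544
roll angle φ = 29.115° = 0.50815261 rad
x = r_b·(cos φ + φ·sin φ) = 24.251544·(0.87364487 + 0.50815261·0.48656412) = 27.183403
y = r_b·(sin φ − φ·cos φ) = 24.251544·(0.48656412 − 0.50815261·0.87364487) = 1.033581

x=27.183403 y=1.033581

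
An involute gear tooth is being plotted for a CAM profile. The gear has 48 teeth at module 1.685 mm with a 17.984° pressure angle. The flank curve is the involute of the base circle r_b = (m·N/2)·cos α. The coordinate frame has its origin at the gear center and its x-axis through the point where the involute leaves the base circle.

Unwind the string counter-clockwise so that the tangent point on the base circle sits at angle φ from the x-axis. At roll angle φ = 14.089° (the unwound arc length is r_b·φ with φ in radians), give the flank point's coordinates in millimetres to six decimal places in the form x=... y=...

pitch radius r_p = m·N/2 = 1.685·48/2 = 40.440000
base radius r_b = r_p·cos α = 40.440000·cos 17.984° = 38.464214
roll angle φ = 14.089° = 0.24589944 rad
x = r_b·(cos φ + φ·sin φ) = 38.464214·(0.96991877 + 0.24589944·0.24342881) = 39.609592
y = r_b·(sin φ − φ·cos φ) = 38.464214·(0.24342881 − 0.24589944·0.96991877) = 0.189487

x=39.609592 y=0.189487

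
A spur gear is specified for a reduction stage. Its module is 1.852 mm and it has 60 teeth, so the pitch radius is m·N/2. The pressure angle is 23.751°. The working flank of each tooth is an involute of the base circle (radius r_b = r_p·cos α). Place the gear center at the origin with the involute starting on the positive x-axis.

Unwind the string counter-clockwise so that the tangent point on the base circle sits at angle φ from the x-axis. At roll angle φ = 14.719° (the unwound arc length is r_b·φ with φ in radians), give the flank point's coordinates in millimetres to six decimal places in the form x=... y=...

pitch radius r_p = m·N/2 = 1.852·60/2 = 55.560000
base radius r_b = r_p·cos α = 55.560000·cos 23.751° = 50.854315
roll angle φ = 14.719° = 0.25689501 rad
x = r_b·(cos φ + φ·sin φ) = 50.854315·(0.96718355 + 0.25689501·0.25407869) = 52.504797
y = r_b·(sin φ − φ·cos φ) = 50.854315·(0.25407869 − 0.25689501·0.96718355) = 0.285499

x=52.504797 y=0.285499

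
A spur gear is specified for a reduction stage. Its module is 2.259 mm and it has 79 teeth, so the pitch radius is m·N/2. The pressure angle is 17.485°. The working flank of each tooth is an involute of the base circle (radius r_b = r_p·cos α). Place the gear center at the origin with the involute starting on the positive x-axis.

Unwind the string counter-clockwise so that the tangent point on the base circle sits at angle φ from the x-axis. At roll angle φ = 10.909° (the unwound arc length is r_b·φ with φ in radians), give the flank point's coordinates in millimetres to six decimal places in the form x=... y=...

x=86.636345 y=0.195101

pitch radius r_p = m·N/2 = 2.259·79/2 = 89.230500
base radius r_b = r_p·cos α = 89.230500·cos 17.485° = 85.107662
roll angle φ = 10.909° = 0.19039797 rad
x = r_b·(cos φ + φ·sin φ) = 85.107662·(0.98192900 + 0.19039797·0.18924969) = 86.636345
y = r_b·(sin φ − φ·cos φ) = 85.107662·(0.18924969 − 0.19039797·0.98192900) = 0.195101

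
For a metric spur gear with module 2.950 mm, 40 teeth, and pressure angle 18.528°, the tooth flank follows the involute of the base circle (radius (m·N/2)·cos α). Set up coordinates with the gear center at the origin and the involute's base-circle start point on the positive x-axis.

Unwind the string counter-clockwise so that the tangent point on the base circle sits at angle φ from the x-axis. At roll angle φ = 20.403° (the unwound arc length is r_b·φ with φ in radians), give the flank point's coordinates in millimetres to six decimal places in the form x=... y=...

pitch radius r_p = m·N/2 = 2.950·40/2 = 59.000000
base radius r_b = r_p·cos α = 59.000000·cos 18.528° = 55.941940
roll angle φ = 20.403° = 0.35609953 rad
x = r_b·(cos φ + φ·sin φ) = 55.941940·(0.93726374 + 0.35609953·0.34862112) = 59.377198
y = r_b·(sin φ − φ·cos φ) = 55.941940·(0.34862112 − 0.35609953·0.93726374) = 0.831406

x=59.377198 y=0.831406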